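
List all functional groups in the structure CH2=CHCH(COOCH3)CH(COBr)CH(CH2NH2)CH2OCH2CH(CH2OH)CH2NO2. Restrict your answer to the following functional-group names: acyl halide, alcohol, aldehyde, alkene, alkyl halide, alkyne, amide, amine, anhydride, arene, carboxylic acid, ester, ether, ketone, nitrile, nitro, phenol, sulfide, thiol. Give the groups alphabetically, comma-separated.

C=C double bond → alkene.
pendant –COOCH3: carbonyl C bonded to C and –OCH3 → ester.
pendant –C(=O)X: carbonyl C bonded to C and halogen → acyl halide.
pendant –CH2NH2: N on sp³ C, no adjacent C=O → amine.
C–O–C with sp³ carbons on both sides and no adjacent C=O → ether.
pendant –CH2OH on an sp³ backbone C → alcohol.
–NO2 on carbon → nitro group.

acyl halide, alcohol, alkene, amine, ester, ether, nitro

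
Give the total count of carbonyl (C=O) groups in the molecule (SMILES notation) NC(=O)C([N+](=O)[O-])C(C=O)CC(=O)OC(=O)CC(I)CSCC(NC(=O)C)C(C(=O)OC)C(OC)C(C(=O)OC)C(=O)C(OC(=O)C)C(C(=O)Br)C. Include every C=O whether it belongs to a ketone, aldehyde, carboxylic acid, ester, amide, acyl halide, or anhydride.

H2NCO: amide, 1 C=O (running total 1).
CH(CHO): aldehyde, 1 C=O (running total 2).
CH2CO-O-COCH2: anhydride, 2 C=O (running total 4).
CH(NHCOCH3): amide, 1 C=O (running total 5).
CH(COOCH3): ester, 1 C=O (running total 6).
CH(COOCH3): ester, 1 C=O (running total 7).
CO: ketone, 1 C=O (running total 8).
CH(OCOCH3): ester, 1 C=O (running total 9).
CH(COBr): acyl halide, 1 C=O (running total 10).

10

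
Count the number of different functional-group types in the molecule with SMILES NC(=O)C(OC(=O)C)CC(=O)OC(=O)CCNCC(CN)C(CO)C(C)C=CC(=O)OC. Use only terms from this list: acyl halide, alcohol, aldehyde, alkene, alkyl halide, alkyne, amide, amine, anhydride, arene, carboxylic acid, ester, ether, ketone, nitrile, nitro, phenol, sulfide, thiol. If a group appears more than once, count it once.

Taking each segment in turn:
  H2NCO: –C(=O)NH2: carbonyl C bonded to C and to N → amide (the N is not a separate amine).
  CH(OCOCH3): pendant –OC(=O)CH3: an acyloxy group → ester.
  CH2CO-O-COCH2: two acyl groups sharing one oxygen, –C(=O)–O–C(=O)– → anhydride.
  CH2NHCH2: C–N–C with sp³ carbons and no adjacent C=O → amine (secondary).
  CH(CH2NH2): pendant –CH2NH2: N on sp³ C, no adjacent C=O → amine.
  CH(CH2OH): pendant –CH2OH on an sp³ backbone C → alcohol.
  CH=CH: C=C double bond → alkene.
  COOCH3: –C(=O)OCH3: carbonyl C bonded to C and to –OCH3 → ester (not ketone + ether).
Distinct types present: alcohol, alkene, amide, amine, anhydride, ester.

6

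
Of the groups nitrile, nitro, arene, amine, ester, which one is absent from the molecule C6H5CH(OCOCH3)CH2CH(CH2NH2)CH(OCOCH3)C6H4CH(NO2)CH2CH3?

arene: present (C6H5 — C6H5– phenyl ring → arene).
nitro: present (CH(NO2) — –NO2 on an sp³ carbon → nitro (the N=O is not a carbonyl)).
ester: present (CH(OCOCH3) — pendant –OC(=O)CH3: an acyloxy group → ester).
amine: present (CH(CH2NH2) — pendant –CH2NH2: N on sp³ C, no adjacent C=O → amine).
nitrile: no segment matches this pattern.

nitrile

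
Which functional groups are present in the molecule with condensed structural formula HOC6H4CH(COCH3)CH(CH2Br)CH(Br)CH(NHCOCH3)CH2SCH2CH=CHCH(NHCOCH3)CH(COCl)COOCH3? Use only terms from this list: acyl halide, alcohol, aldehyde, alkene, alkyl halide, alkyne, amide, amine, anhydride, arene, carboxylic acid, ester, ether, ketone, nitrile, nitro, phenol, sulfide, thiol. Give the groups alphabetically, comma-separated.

–OH attached directly to an aromatic ring → phenol (not alcohol); the ring itself is an arene.
pendant –COCH3: carbonyl C bonded to two carbons → ketone.
pendant –CH2X: halogen on sp³ carbon → alkyl halide.
halogen on an sp³ carbon → alkyl halide.
pendant –NHC(=O)CH3: N bonded to a carbonyl → amide (not amine).
C–S–C linkage → sulfide (thioether).
C=C double bond → alkene.
pendant –NHC(=O)CH3: N bonded to a carbonyl → amide (not amine).
pendant –C(=O)X: carbonyl C bonded to C and halogen → acyl halide.
–C(=O)OCH3: carbonyl C bonded to C and to –OCH3 → ester (not ketone + ether).

acyl halide, alkene, alkyl halide, amide, arene, ester, ketone, phenol, sulfide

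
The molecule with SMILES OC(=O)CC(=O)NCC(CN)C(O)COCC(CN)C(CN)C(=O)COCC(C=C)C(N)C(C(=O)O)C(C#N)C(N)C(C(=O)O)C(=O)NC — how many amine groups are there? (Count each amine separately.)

5

Working along the chain:
  HOOC: –COOH: carbonyl C bonded to –OH and C → carboxylic acid (the –OH is not a separate alcohol).
  CH2CONHCH2: –C(=O)–N– linkage → amide (the N is not an amine).
  CH(CH2NH2): pendant –CH2NH2: N on sp³ C, no adjacent C=O → amine.
  CH(OH): –OH on an sp³ carbon → alcohol (secondary).
  CH2OCH2: C–O–C with sp³ carbons on both sides and no adjacent C=O → ether.
  CH(CH2NH2): pendant –CH2NH2: N on sp³ C, no adjacent C=O → amine.
  CH(CH2NH2): pendant –CH2NH2: N on sp³ C, no adjacent C=O → amine.
  CO: –C(=O)– with carbon on both sides → ketone.
  CH2OCH2: C–O–C with sp³ carbons on both sides and no adjacent C=O → ether.
  CH(CH=CH2): pendant –CH=CH2: C=C double bond → alkene.
  CH(NH2): –NH2 on an sp³ carbon with no adjacent C=O → amine.
  CH(COOH): pendant –COOH: carbonyl C bonded to C and –OH → carboxylic acid.
  CH(CN): pendant –C≡N: nitrile.
  CH(NH2): –NH2 on an sp³ carbon with no adjacent C=O → amine.
  CH(COOH): pendant –COOH: carbonyl C bonded to C and –OH → carboxylic acid.
  CONHCH3: –C(=O)NHCH3: carbonyl C bonded to C and to N → amide (the N is not an amine).
Amine appears at: CH(CH2NH2), CH(CH2NH2), CH(CH2NH2), CH(NH2), CH(NH2) → 5.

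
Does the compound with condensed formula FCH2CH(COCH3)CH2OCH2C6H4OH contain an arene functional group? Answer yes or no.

halogen on an sp³ carbon → alkyl halide.
pendant –COCH3: carbonyl C bonded to two carbons → ketone.
C–O–C with sp³ carbons on both sides and no adjacent C=O → ether.
–OH attached directly to an aromatic ring → phenol (not alcohol); the ring itself is an arene.
The C6H4OH segment supplies the arene: –OH attached directly to an aromatic ring → phenol (not alcohol); the ring itself is an arene.

yes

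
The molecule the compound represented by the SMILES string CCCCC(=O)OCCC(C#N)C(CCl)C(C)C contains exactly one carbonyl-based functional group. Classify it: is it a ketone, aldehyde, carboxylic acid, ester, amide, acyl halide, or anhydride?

The carbonyl is in the CH2COOCH2 segment: –C(=O)–O–C with C on the carbonyl side → ester.

ester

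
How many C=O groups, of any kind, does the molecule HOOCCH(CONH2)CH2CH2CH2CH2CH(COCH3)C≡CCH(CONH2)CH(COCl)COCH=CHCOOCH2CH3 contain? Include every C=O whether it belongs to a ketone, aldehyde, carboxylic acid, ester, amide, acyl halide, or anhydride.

7

HOOC: carboxylic acid, 1 C=O (running total 1).
CH(CONH2): amide, 1 C=O (running total 2).
CH(COCH3): ketone, 1 C=O (running total 3).
CH(CONH2): amide, 1 C=O (running total 4).
CH(COCl): acyl halide, 1 C=O (running total 5).
CO: ketone, 1 C=O (running total 6).
COOCH2CH3: ester, 1 C=O (running total 7).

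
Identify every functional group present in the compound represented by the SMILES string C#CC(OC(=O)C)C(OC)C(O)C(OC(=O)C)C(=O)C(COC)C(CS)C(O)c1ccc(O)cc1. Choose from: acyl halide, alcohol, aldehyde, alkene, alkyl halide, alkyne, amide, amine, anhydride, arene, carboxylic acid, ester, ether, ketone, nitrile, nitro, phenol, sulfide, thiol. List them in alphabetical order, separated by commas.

alcohol, alkyne, arene, ester, ether, ketone, phenol, thiol

Working along the chain:
  HC≡C: C≡C triple bond → alkyne.
  CH(OCOCH3): pendant –OC(=O)CH3: an acyloxy group → ester.
  CH(OCH3): pendant –OCH3: C–O–C with sp³ C, no adjacent C=O → ether.
  CH(OH): –OH on an sp³ carbon → alcohol (secondary).
  CH(OCOCH3): pendant –OC(=O)CH3: an acyloxy group → ester.
  CO: –C(=O)– with carbon on both sides → ketone.
  CH(CH2OCH3): pendant –CH2OCH3: C–O–C linkage → ether.
  CH(CH2SH): pendant –CH2SH → thiol.
  CH(OH): –OH on an sp³ carbon → alcohol (secondary).
  C6H4OH: –OH attached directly to an aromatic ring → phenol (not alcohol); the ring itself is an arene.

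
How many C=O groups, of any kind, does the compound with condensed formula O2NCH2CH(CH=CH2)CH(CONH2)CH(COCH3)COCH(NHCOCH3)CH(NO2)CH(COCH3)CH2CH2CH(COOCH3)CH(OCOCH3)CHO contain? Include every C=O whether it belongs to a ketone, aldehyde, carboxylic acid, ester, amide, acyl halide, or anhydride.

CH(CONH2): amide, 1 C=O (running total 1).
CH(COCH3): ketone, 1 C=O (running total 2).
CO: ketone, 1 C=O (running total 3).
CH(NHCOCH3): amide, 1 C=O (running total 4).
CH(COCH3): ketone, 1 C=O (running total 5).
CH(COOCH3): ester, 1 C=O (running total 6).
CH(OCOCH3): ester, 1 C=O (running total 7).
CHO: aldehyde, 1 C=O (running total 8).

8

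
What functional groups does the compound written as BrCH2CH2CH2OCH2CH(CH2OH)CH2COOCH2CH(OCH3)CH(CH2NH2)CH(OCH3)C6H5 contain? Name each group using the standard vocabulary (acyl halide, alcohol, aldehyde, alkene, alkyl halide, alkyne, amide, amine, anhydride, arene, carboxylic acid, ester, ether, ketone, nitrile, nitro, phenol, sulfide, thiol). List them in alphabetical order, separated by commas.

alcohol, alkyl halide, amine, arene, ester, ether

Working along the chain:
  BrCH2: halogen on an sp³ carbon → alkyl halide.
  CH2OCH2: C–O–C with sp³ carbons on both sides and no adjacent C=O → ether.
  CH(CH2OH): pendant –CH2OH on an sp³ backbone C → alcohol.
  CH2COOCH2: –C(=O)–O–C with C on the carbonyl side → ester.
  CH(OCH3): pendant –OCH3: C–O–C with sp³ C, no adjacent C=O → ether.
  CH(CH2NH2): pendant –CH2NH2: N on sp³ C, no adjacent C=O → amine.
  CH(OCH3): pendant –OCH3: C–O–C with sp³ C, no adjacent C=O → ether.
  C6H5: –C6H5 phenyl ring → arene.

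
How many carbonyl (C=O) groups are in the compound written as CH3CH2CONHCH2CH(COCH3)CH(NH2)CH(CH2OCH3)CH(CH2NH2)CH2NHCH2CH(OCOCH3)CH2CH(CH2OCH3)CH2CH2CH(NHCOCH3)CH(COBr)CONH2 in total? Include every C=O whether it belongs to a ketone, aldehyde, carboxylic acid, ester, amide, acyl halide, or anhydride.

6

CH2CONHCH2: amide, 1 C=O (running total 1).
CH(COCH3): ketone, 1 C=O (running total 2).
CH(OCOCH3): ester, 1 C=O (running total 3).
CH(NHCOCH3): amide, 1 C=O (running total 4).
CH(COBr): acyl halide, 1 C=O (running total 5).
CONH2: amide, 1 C=O (running total 6).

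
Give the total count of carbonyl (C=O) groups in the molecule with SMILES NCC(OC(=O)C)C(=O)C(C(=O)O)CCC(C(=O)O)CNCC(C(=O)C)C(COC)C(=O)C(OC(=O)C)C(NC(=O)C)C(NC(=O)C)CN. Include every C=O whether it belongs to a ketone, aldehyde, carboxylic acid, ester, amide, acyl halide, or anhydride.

9

CH(OCOCH3): ester, 1 C=O (running total 1).
CO: ketone, 1 C=O (running total 2).
CH(COOH): carboxylic acid, 1 C=O (running total 3).
CH(COOH): carboxylic acid, 1 C=O (running total 4).
CH(COCH3): ketone, 1 C=O (running total 5).
CO: ketone, 1 C=O (running total 6).
CH(OCOCH3): ester, 1 C=O (running total 7).
CH(NHCOCH3): amide, 1 C=O (running total 8).
CH(NHCOCH3): amide, 1 C=O (running total 9).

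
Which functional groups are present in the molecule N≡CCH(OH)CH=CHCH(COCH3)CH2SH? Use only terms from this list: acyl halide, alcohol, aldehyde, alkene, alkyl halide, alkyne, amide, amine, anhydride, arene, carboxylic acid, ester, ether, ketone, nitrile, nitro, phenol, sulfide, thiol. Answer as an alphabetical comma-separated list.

alcohol, alkene, ketone, nitrile, thiol

Working along the chain:
  N≡C: N≡C–: carbon triple-bonded to nitrogen → nitrile.
  CH(OH): –OH on an sp³ carbon → alcohol (secondary).
  CH=CH: C=C double bond → alkene.
  CH(COCH3): pendant –COCH3: carbonyl C bonded to two carbons → ketone.
  CH2SH: –SH on an sp³ carbon → thiol.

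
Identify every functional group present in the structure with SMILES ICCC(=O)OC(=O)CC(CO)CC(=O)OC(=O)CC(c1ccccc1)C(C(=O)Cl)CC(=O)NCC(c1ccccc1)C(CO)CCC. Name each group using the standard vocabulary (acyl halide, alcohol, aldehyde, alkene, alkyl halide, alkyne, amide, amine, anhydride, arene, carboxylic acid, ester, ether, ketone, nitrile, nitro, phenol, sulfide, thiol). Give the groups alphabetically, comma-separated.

acyl halide, alcohol, alkyl halide, amide, anhydride, arene

halogen on an sp³ carbon → alkyl halide.
two acyl groups sharing one oxygen, –C(=O)–O–C(=O)– → anhydride.
pendant –CH2OH on an sp³ backbone C → alcohol.
two acyl groups sharing one oxygen, –C(=O)–O–C(=O)– → anhydride.
pendant –C6H5: benzene ring → arene.
pendant –C(=O)X: carbonyl C bonded to C and halogen → acyl halide.
–C(=O)–N– linkage → amide (the N is not an amine).
pendant –C6H5: benzene ring → arene.
pendant –CH2OH on an sp³ backbone C → alcohol.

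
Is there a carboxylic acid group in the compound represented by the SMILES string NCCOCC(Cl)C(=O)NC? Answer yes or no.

–NH2 on an sp³ carbon with no adjacent C=O → amine.
C–O–C with sp³ carbons on both sides and no adjacent C=O → ether.
halogen on an sp³ carbon → alkyl halide.
–C(=O)NHCH3: carbonyl C bonded to C and to N → amide (the N is not an amine).
In CONHCH3, the carbonyl is bonded to nitrogen, not to –OH; that is an amide.
The groups actually present are: alkyl halide, amide, amine, ether.

no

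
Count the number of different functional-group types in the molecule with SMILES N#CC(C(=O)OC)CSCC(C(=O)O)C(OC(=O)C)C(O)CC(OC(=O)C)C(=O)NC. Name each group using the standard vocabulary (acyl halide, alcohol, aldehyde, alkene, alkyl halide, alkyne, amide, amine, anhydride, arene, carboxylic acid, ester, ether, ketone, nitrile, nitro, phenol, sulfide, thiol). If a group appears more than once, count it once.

Working along the chain:
  N≡C: N≡C–: carbon triple-bonded to nitrogen → nitrile.
  CH(COOCH3): pendant –COOCH3: carbonyl C bonded to C and –OCH3 → ester.
  CH2SCH2: C–S–C linkage → sulfide (thioether).
  CH(COOH): pendant –COOH: carbonyl C bonded to C and –OH → carboxylic acid.
  CH(OCOCH3): pendant –OC(=O)CH3: an acyloxy group → ester.
  CH(OH): –OH on an sp³ carbon → alcohol (secondary).
  CH(OCOCH3): pendant –OC(=O)CH3: an acyloxy group → ester.
  CONHCH3: –C(=O)NHCH3: carbonyl C bonded to C and to N → amide (the N is not an amine).
Distinct types present: alcohol, amide, carboxylic acid, ester, nitrile, sulfide.

6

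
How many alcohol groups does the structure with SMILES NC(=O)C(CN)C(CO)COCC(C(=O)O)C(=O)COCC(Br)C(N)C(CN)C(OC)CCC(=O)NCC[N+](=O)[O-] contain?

–C(=O)NH2: carbonyl C bonded to C and to N → amide (the N is not a separate amine).
pendant –CH2NH2: N on sp³ C, no adjacent C=O → amine.
pendant –CH2OH on an sp³ backbone C → alcohol.
C–O–C with sp³ carbons on both sides and no adjacent C=O → ether.
pendant –COOH: carbonyl C bonded to C and –OH → carboxylic acid.
–C(=O)– with carbon on both sides → ketone.
C–O–C with sp³ carbons on both sides and no adjacent C=O → ether.
halogen on an sp³ carbon → alkyl halide.
–NH2 on an sp³ carbon with no adjacent C=O → amine.
pendant –CH2NH2: N on sp³ C, no adjacent C=O → amine.
pendant –OCH3: C–O–C with sp³ C, no adjacent C=O → ether.
–C(=O)–N– linkage → amide (the N is not an amine).
–NO2 on carbon → nitro group.
Alcohol appears at: CH(CH2OH) → 1.

1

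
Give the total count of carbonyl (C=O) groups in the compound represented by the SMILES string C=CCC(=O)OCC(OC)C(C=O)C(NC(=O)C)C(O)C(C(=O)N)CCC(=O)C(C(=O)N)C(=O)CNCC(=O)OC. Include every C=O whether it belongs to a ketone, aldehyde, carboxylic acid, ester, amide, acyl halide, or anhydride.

CH2COOCH2: ester, 1 C=O (running total 1).
CH(CHO): aldehyde, 1 C=O (running total 2).
CH(NHCOCH3): amide, 1 C=O (running total 3).
CH(CONH2): amide, 1 C=O (running total 4).
CO: ketone, 1 C=O (running total 5).
CH(CONH2): amide, 1 C=O (running total 6).
CO: ketone, 1 C=O (running total 7).
COOCH3: ester, 1 C=O (running total 8).

8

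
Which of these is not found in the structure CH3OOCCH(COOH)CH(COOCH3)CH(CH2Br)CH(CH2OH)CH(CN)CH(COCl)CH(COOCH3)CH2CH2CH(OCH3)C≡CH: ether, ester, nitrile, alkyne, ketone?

ketone

ether: present (CH(OCH3) — pendant –OCH3: C–O–C with sp³ C, no adjacent C=O → ether).
ester: present (CH3OOC — CH3O–C(=O)–: carbonyl C bonded to C and to –OCH3 → ester (not ketone + ether)).
nitrile: present (CH(CN) — pendant –C≡N: nitrile).
alkyne: present (C≡CH — C≡C triple bond → alkyne).
ketone: absent. In each of CH3OOC and CH(COOCH3), the C=O is bonded to an –O–C group, which defines an ester, not a ketone. In CH(COOH), the C=O bears an –OH, making it a carboxylic acid rather than a ketone. In CH(COCl), the C=O is bonded to a halogen, which defines an acyl halide, not a ketone.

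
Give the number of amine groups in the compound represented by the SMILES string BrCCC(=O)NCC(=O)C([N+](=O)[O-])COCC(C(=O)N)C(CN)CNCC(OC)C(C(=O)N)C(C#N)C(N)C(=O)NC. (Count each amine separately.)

halogen on an sp³ carbon → alkyl halide.
–C(=O)–N– linkage → amide (the N is not an amine).
–C(=O)– with carbon on both sides → ketone.
–NO2 on an sp³ carbon → nitro (the N=O is not a carbonyl).
C–O–C with sp³ carbons on both sides and no adjacent C=O → ether.
pendant –CONH2: carbonyl C bonded to C and N → amide.
pendant –CH2NH2: N on sp³ C, no adjacent C=O → amine.
C–N–C with sp³ carbons and no adjacent C=O → amine (secondary).
pendant –OCH3: C–O–C with sp³ C, no adjacent C=O → ether.
pendant –CONH2: carbonyl C bonded to C and N → amide.
pendant –C≡N: nitrile.
–NH2 on an sp³ carbon with no adjacent C=O → amine.
–C(=O)NHCH3: carbonyl C bonded to C and to N → amide (the N is not an amine).
Amine appears at: CH(CH2NH2), CH2NHCH2, CH(NH2) → 3.

3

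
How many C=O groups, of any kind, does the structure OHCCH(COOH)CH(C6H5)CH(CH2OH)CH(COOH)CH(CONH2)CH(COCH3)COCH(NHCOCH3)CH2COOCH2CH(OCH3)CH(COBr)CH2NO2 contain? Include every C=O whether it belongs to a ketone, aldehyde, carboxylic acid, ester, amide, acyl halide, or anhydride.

OHC: aldehyde, 1 C=O (running total 1).
CH(COOH): carboxylic acid, 1 C=O (running total 2).
CH(COOH): carboxylic acid, 1 C=O (running total 3).
CH(CONH2): amide, 1 C=O (running total 4).
CH(COCH3): ketone, 1 C=O (running total 5).
CO: ketone, 1 C=O (running total 6).
CH(NHCOCH3): amide, 1 C=O (running total 7).
CH2COOCH2: ester, 1 C=O (running total 8).
CH(COBr): acyl halide, 1 C=O (running total 9).

9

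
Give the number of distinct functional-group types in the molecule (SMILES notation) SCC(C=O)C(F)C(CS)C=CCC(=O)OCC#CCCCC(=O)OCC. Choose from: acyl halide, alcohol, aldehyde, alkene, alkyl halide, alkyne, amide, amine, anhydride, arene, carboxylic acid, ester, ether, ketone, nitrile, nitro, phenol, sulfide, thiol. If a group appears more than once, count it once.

6

Taking each segment in turn:
  HSCH2: –SH on an sp³ carbon → thiol.
  CH(CHO): pendant –CHO: carbonyl C bonded to C and H → aldehyde.
  CH(F): halogen on an sp³ carbon → alkyl halide.
  CH(CH2SH): pendant –CH2SH → thiol.
  CH=CH: C=C double bond → alkene.
  CH2COOCH2: –C(=O)–O–C with C on the carbonyl side → ester.
  C≡C: C≡C triple bond → alkyne.
  COOCH2CH3: –C(=O)OCH2CH3: carbonyl C bonded to C and to –OEt → ester.
Distinct types present: aldehyde, alkene, alkyl halide, alkyne, ester, thiol.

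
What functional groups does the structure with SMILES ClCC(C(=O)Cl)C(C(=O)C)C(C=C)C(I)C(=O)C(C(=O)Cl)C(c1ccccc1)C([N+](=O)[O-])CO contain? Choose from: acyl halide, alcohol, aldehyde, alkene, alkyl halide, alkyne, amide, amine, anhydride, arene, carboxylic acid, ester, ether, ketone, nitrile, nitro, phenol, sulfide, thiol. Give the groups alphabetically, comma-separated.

acyl halide, alcohol, alkene, alkyl halide, arene, ketone, nitro

Working along the chain:
  ClCH2: halogen on an sp³ carbon → alkyl halide.
  CH(COCl): pendant –C(=O)X: carbonyl C bonded to C and halogen → acyl halide.
  CH(COCH3): pendant –COCH3: carbonyl C bonded to two carbons → ketone.
  CH(CH=CH2): pendant –CH=CH2: C=C double bond → alkene.
  CH(I): halogen on an sp³ carbon → alkyl halide.
  CO: –C(=O)– with carbon on both sides → ketone.
  CH(COCl): pendant –C(=O)X: carbonyl C bonded to C and halogen → acyl halide.
  CH(C6H5): pendant –C6H5: benzene ring → arene.
  CH(NO2): –NO2 on an sp³ carbon → nitro (the N=O is not a carbonyl).
  CH2OH: –OH on an sp³ carbon → alcohol.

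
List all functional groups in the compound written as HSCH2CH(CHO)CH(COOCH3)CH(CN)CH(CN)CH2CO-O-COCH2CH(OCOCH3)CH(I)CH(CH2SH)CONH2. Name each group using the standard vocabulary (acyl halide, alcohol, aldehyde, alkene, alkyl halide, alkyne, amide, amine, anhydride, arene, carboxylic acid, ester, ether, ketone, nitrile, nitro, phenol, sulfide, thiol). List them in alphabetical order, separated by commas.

Working along the chain:
  HSCH2: –SH on an sp³ carbon → thiol.
  CH(CHO): pendant –CHO: carbonyl C bonded to C and H → aldehyde.
  CH(COOCH3): pendant –COOCH3: carbonyl C bonded to C and –OCH3 → ester.
  CH(CN): pendant –C≡N: nitrile.
  CH(CN): pendant –C≡N: nitrile.
  CH2CO-O-COCH2: two acyl groups sharing one oxygen, –C(=O)–O–C(=O)– → anhydride.
  CH(OCOCH3): pendant –OC(=O)CH3: an acyloxy group → ester.
  CH(I): halogen on an sp³ carbon → alkyl halide.
  CH(CH2SH): pendant –CH2SH → thiol.
  CONH2: –C(=O)NH2: carbonyl C bonded to C and to N → amide (the N is not a separate amine).

aldehyde, alkyl halide, amide, anhydride, ester, nitrile, thiol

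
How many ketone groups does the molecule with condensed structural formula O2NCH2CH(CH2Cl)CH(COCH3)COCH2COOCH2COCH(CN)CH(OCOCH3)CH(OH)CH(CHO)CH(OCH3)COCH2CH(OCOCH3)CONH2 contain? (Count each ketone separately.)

4

Reading the structure from left to right:
  O2NCH2: –NO2 on carbon → nitro group.
  CH(CH2Cl): pendant –CH2X: halogen on sp³ carbon → alkyl halide.
  CH(COCH3): pendant –COCH3: carbonyl C bonded to two carbons → ketone.
  CO: –C(=O)– with carbon on both sides → ketone.
  CH2COOCH2: –C(=O)–O–C with C on the carbonyl side → ester.
  CO: –C(=O)– with carbon on both sides → ketone.
  CH(CN): pendant –C≡N: nitrile.
  CH(OCOCH3): pendant –OC(=O)CH3: an acyloxy group → ester.
  CH(OH): –OH on an sp³ carbon → alcohol (secondary).
  CH(CHO): pendant –CHO: carbonyl C bonded to C and H → aldehyde.
  CH(OCH3): pendant –OCH3: C–O–C with sp³ C, no adjacent C=O → ether.
  CO: –C(=O)– with carbon on both sides → ketone.
  CH(OCOCH3): pendant –OC(=O)CH3: an acyloxy group → ester.
  CONH2: –C(=O)NH2: carbonyl C bonded to C and to N → amide (the N is not a separate amine).
Ketone appears at: CH(COCH3), CO, CO, CO → 4.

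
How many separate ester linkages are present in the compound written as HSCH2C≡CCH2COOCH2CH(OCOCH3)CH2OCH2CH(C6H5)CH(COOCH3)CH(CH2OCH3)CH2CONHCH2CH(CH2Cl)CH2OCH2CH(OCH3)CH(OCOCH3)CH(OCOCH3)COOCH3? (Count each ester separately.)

6

–SH on an sp³ carbon → thiol.
C≡C triple bond → alkyne.
–C(=O)–O–C with C on the carbonyl side → ester.
pendant –OC(=O)CH3: an acyloxy group → ester.
C–O–C with sp³ carbons on both sides and no adjacent C=O → ether.
pendant –C6H5: benzene ring → arene.
pendant –COOCH3: carbonyl C bonded to C and –OCH3 → ester.
pendant –CH2OCH3: C–O–C linkage → ether.
–C(=O)–N– linkage → amide (the N is not an amine).
pendant –CH2X: halogen on sp³ carbon → alkyl halide.
C–O–C with sp³ carbons on both sides and no adjacent C=O → ether.
pendant –OCH3: C–O–C with sp³ C, no adjacent C=O → ether.
pendant –OC(=O)CH3: an acyloxy group → ester.
pendant –OC(=O)CH3: an acyloxy group → ester.
–C(=O)OCH3: carbonyl C bonded to C and to –OCH3 → ester (not ketone + ether).
Ester appears at: CH2COOCH2, CH(OCOCH3), CH(COOCH3), CH(OCOCH3), CH(OCOCH3), COOCH3 → 6.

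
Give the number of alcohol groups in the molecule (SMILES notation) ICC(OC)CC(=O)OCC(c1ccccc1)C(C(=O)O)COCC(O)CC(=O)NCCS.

halogen on an sp³ carbon → alkyl halide.
pendant –OCH3: C–O–C with sp³ C, no adjacent C=O → ether.
–C(=O)–O–C with C on the carbonyl side → ester.
pendant –C6H5: benzene ring → arene.
pendant –COOH: carbonyl C bonded to C and –OH → carboxylic acid.
C–O–C with sp³ carbons on both sides and no adjacent C=O → ether.
–OH on an sp³ carbon → alcohol (secondary).
–C(=O)–N– linkage → amide (the N is not an amine).
–SH on an sp³ carbon → thiol.
Alcohol appears at: CH(OH) → 1.

1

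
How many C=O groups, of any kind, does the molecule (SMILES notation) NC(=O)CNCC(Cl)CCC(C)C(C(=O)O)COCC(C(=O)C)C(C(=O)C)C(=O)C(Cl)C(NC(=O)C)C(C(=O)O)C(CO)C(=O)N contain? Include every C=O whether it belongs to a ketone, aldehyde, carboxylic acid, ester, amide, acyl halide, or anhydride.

H2NCO: amide, 1 C=O (running total 1).
CH(COOH): carboxylic acid, 1 C=O (running total 2).
CH(COCH3): ketone, 1 C=O (running total 3).
CH(COCH3): ketone, 1 C=O (running total 4).
CO: ketone, 1 C=O (running total 5).
CH(NHCOCH3): amide, 1 C=O (running total 6).
CH(COOH): carboxylic acid, 1 C=O (running total 7).
CONH2: amide, 1 C=O (running total 8).

8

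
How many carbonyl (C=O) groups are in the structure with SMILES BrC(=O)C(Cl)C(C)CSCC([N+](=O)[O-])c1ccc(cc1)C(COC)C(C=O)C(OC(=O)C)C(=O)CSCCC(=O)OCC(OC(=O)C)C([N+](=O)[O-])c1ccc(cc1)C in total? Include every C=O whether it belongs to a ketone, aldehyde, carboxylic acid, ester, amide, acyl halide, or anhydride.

BrCO: acyl halide, 1 C=O (running total 1).
CH(CHO): aldehyde, 1 C=O (running total 2).
CH(OCOCH3): ester, 1 C=O (running total 3).
CO: ketone, 1 C=O (running total 4).
CH2COOCH2: ester, 1 C=O (running total 5).
CH(OCOCH3): ester, 1 C=O (running total 6).

6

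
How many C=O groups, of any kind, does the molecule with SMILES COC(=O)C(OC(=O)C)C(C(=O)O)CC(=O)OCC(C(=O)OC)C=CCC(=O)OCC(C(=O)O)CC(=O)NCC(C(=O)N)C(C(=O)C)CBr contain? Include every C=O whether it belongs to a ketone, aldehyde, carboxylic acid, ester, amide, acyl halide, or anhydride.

10

CH3OOC: ester, 1 C=O (running total 1).
CH(OCOCH3): ester, 1 C=O (running total 2).
CH(COOH): carboxylic acid, 1 C=O (running total 3).
CH2COOCH2: ester, 1 C=O (running total 4).
CH(COOCH3): ester, 1 C=O (running total 5).
CH2COOCH2: ester, 1 C=O (running total 6).
CH(COOH): carboxylic acid, 1 C=O (running total 7).
CH2CONHCH2: amide, 1 C=O (running total 8).
CH(CONH2): amide, 1 C=O (running total 9).
CH(COCH3): ketone, 1 C=O (running total 10).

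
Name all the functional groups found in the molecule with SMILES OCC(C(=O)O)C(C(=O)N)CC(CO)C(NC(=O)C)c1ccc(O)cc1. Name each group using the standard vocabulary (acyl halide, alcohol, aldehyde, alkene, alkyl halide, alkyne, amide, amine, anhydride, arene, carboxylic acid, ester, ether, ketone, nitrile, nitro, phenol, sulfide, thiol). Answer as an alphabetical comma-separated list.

alcohol, amide, arene, carboxylic acid, phenol

Taking each segment in turn:
  HOCH2: HO– on an sp³ carbon → alcohol.
  CH(COOH): pendant –COOH: carbonyl C bonded to C and –OH → carboxylic acid.
  CH(CONH2): pendant –CONH2: carbonyl C bonded to C and N → amide.
  CH(CH2OH): pendant –CH2OH on an sp³ backbone C → alcohol.
  CH(NHCOCH3): pendant –NHC(=O)CH3: N bonded to a carbonyl → amide (not amine).
  C6H4OH: –OH attached directly to an aromatic ring → phenol (not alcohol); the ring itself is an arene.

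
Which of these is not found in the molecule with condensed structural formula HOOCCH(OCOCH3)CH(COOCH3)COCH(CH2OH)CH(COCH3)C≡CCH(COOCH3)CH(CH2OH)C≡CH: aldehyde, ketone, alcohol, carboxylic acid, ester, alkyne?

alkyne: present (C≡C — C≡C triple bond → alkyne).
carboxylic acid: present (HOOC — –COOH: carbonyl C bonded to –OH and C → carboxylic acid (the –OH is not a separate alcohol)).
ester: present (CH(OCOCH3) — pendant –OC(=O)CH3: an acyloxy group → ester).
alcohol: present (CH(CH2OH) — pendant –CH2OH on an sp³ backbone C → alcohol).
ketone: present (CO — –C(=O)– with carbon on both sides → ketone).
aldehyde: absent. In each of CO and CH(COCH3), the carbonyl carbon is bonded to two carbons, so it is a ketone, not an aldehyde. In HOOC, the carbonyl carbon bears –OH, not –H, so it is a carboxylic acid.

aldehyde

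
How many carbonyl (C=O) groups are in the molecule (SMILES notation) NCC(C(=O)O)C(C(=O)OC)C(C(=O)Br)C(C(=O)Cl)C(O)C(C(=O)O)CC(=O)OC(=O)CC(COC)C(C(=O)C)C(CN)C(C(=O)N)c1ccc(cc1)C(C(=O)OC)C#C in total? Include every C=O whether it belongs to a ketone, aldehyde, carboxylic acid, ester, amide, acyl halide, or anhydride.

10

CH(COOH): carboxylic acid, 1 C=O (running total 1).
CH(COOCH3): ester, 1 C=O (running total 2).
CH(COBr): acyl halide, 1 C=O (running total 3).
CH(COCl): acyl halide, 1 C=O (running total 4).
CH(COOH): carboxylic acid, 1 C=O (running total 5).
CH2CO-O-COCH2: anhydride, 2 C=O (running total 7).
CH(COCH3): ketone, 1 C=O (running total 8).
CH(CONH2): amide, 1 C=O (running total 9).
CH(COOCH3): ester, 1 C=O (running total 10).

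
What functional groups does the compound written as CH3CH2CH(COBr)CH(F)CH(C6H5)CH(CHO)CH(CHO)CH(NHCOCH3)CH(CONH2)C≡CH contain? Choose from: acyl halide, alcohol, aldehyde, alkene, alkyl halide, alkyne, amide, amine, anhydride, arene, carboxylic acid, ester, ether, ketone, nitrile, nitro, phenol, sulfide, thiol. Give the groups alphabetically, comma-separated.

Working along the chain:
  CH(COBr): pendant –C(=O)X: carbonyl C bonded to C and halogen → acyl halide.
  CH(F): halogen on an sp³ carbon → alkyl halide.
  CH(C6H5): pendant –C6H5: benzene ring → arene.
  CH(CHO): pendant –CHO: carbonyl C bonded to C and H → aldehyde.
  CH(CHO): pendant –CHO: carbonyl C bonded to C and H → aldehyde.
  CH(NHCOCH3): pendant –NHC(=O)CH3: N bonded to a carbonyl → amide (not amine).
  CH(CONH2): pendant –CONH2: carbonyl C bonded to C and N → amide.
  C≡CH: C≡C triple bond → alkyne.

acyl halide, aldehyde, alkyl halide, alkyne, amide, arene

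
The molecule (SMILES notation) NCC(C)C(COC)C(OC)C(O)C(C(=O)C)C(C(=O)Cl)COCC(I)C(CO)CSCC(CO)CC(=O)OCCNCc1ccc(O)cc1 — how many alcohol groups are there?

3

Working along the chain:
  H2NCH2: –NH2 on an sp³ carbon with no adjacent C=O → amine.
  CH(CH2OCH3): pendant –CH2OCH3: C–O–C linkage → ether.
  CH(OCH3): pendant –OCH3: C–O–C with sp³ C, no adjacent C=O → ether.
  CH(OH): –OH on an sp³ carbon → alcohol (secondary).
  CH(COCH3): pendant –COCH3: carbonyl C bonded to two carbons → ketone.
  CH(COCl): pendant –C(=O)X: carbonyl C bonded to C and halogen → acyl halide.
  CH2OCH2: C–O–C with sp³ carbons on both sides and no adjacent C=O → ether.
  CH(I): halogen on an sp³ carbon → alkyl halide.
  CH(CH2OH): pendant –CH2OH on an sp³ backbone C → alcohol.
  CH2SCH2: C–S–C linkage → sulfide (thioether).
  CH(CH2OH): pendant –CH2OH on an sp³ backbone C → alcohol.
  CH2COOCH2: –C(=O)–O–C with C on the carbonyl side → ester.
  CH2NHCH2: C–N–C with sp³ carbons and no adjacent C=O → amine (secondary).
  C6H4OH: –OH attached directly to an aromatic ring → phenol (not alcohol); the ring itself is an arene.
Alcohol appears at: CH(OH), CH(CH2OH), CH(CH2OH) → 3.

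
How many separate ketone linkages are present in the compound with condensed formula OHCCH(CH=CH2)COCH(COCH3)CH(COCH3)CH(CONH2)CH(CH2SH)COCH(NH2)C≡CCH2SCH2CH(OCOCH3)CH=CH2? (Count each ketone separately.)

4

terminal –CHO: carbonyl C bonded to H and C → aldehyde.
pendant –CH=CH2: C=C double bond → alkene.
–C(=O)– with carbon on both sides → ketone.
pendant –COCH3: carbonyl C bonded to two carbons → ketone.
pendant –COCH3: carbonyl C bonded to two carbons → ketone.
pendant –CONH2: carbonyl C bonded to C and N → amide.
pendant –CH2SH → thiol.
–C(=O)– with carbon on both sides → ketone.
–NH2 on an sp³ carbon with no adjacent C=O → amine.
C≡C triple bond → alkyne.
C–S–C linkage → sulfide (thioether).
pendant –OC(=O)CH3: an acyloxy group → ester.
C=C double bond → alkene.
Ketone appears at: CO, CH(COCH3), CH(COCH3), CO → 4.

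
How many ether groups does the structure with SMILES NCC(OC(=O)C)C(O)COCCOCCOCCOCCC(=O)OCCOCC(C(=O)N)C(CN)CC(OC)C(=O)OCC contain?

Reading the structure from left to right:
  H2NCH2: –NH2 on an sp³ carbon with no adjacent C=O → amine.
  CH(OCOCH3): pendant –OC(=O)CH3: an acyloxy group → ester.
  CH(OH): –OH on an sp³ carbon → alcohol (secondary).
  CH2OCH2: C–O–C with sp³ carbons on both sides and no adjacent C=O → ether.
  CH2OCH2: C–O–C with sp³ carbons on both sides and no adjacent C=O → ether.
  CH2OCH2: C–O–C with sp³ carbons on both sides and no adjacent C=O → ether.
  CH2OCH2: C–O–C with sp³ carbons on both sides and no adjacent C=O → ether.
  CH2COOCH2: –C(=O)–O–C with C on the carbonyl side → ester.
  CH2OCH2: C–O–C with sp³ carbons on both sides and no adjacent C=O → ether.
  CH(CONH2): pendant –CONH2: carbonyl C bonded to C and N → amide.
  CH(CH2NH2): pendant –CH2NH2: N on sp³ C, no adjacent C=O → amine.
  CH(OCH3): pendant –OCH3: C–O–C with sp³ C, no adjacent C=O → ether.
  COOCH2CH3: –C(=O)OCH2CH3: carbonyl C bonded to C and to –OEt → ester.
Ether appears at: CH2OCH2, CH2OCH2, CH2OCH2, CH2OCH2, CH2OCH2, CH(OCH3) → 6.

6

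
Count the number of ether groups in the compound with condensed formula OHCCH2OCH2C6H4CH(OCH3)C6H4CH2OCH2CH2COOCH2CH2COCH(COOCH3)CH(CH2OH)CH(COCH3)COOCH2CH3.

terminal –CHO: carbonyl C bonded to H and C → aldehyde.
C–O–C with sp³ carbons on both sides and no adjacent C=O → ether.
para-disubstituted benzene ring → arene.
pendant –OCH3: C–O–C with sp³ C, no adjacent C=O → ether.
para-disubstituted benzene ring → arene.
C–O–C with sp³ carbons on both sides and no adjacent C=O → ether.
–C(=O)–O–C with C on the carbonyl side → ester.
–C(=O)– with carbon on both sides → ketone.
pendant –COOCH3: carbonyl C bonded to C and –OCH3 → ester.
pendant –CH2OH on an sp³ backbone C → alcohol.
pendant –COCH3: carbonyl C bonded to two carbons → ketone.
–C(=O)OCH2CH3: carbonyl C bonded to C and to –OEt → ester.
Ether appears at: CH2OCH2, CH(OCH3), CH2OCH2 → 3.

3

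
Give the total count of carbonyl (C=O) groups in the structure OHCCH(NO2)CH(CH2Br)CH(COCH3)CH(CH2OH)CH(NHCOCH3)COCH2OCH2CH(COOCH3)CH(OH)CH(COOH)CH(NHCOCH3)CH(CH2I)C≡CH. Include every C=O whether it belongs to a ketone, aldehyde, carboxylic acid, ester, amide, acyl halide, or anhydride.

OHC: aldehyde, 1 C=O (running total 1).
CH(COCH3): ketone, 1 C=O (running total 2).
CH(NHCOCH3): amide, 1 C=O (running total 3).
CO: ketone, 1 C=O (running total 4).
CH(COOCH3): ester, 1 C=O (running total 5).
CH(COOH): carboxylic acid, 1 C=O (running total 6).
CH(NHCOCH3): amide, 1 C=O (running total 7).

7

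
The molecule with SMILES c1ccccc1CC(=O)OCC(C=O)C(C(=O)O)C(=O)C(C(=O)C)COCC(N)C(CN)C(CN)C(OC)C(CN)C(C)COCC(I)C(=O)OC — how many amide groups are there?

0

Taking each segment in turn:
  C6H5: C6H5– phenyl ring → arene.
  CH2COOCH2: –C(=O)–O–C with C on the carbonyl side → ester.
  CH(CHO): pendant –CHO: carbonyl C bonded to C and H → aldehyde.
  CH(COOH): pendant –COOH: carbonyl C bonded to C and –OH → carboxylic acid.
  CO: –C(=O)– with carbon on both sides → ketone.
  CH(COCH3): pendant –COCH3: carbonyl C bonded to two carbons → ketone.
  CH2OCH2: C–O–C with sp³ carbons on both sides and no adjacent C=O → ether.
  CH(NH2): –NH2 on an sp³ carbon with no adjacent C=O → amine.
  CH(CH2NH2): pendant –CH2NH2: N on sp³ C, no adjacent C=O → amine.
  CH(CH2NH2): pendant –CH2NH2: N on sp³ C, no adjacent C=O → amine.
  CH(OCH3): pendant –OCH3: C–O–C with sp³ C, no adjacent C=O → ether.
  CH(CH2NH2): pendant –CH2NH2: N on sp³ C, no adjacent C=O → amine.
  CH2OCH2: C–O–C with sp³ carbons on both sides and no adjacent C=O → ether.
  CH(I): halogen on an sp³ carbon → alkyl halide.
  COOCH3: –C(=O)OCH3: carbonyl C bonded to C and to –OCH3 → ester (not ketone + ether).
No segment is a amide: CH(NH2) is amine, not amide; CH(CH2NH2) is amine, not amide; CH(CH2NH2) is amine, not amide. → 0.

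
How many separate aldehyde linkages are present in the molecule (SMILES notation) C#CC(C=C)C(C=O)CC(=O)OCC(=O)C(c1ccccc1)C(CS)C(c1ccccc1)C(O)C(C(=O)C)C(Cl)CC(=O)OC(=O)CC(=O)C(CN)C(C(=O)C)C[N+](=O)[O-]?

C≡C triple bond → alkyne.
pendant –CH=CH2: C=C double bond → alkene.
pendant –CHO: carbonyl C bonded to C and H → aldehyde.
–C(=O)–O–C with C on the carbonyl side → ester.
–C(=O)– with carbon on both sides → ketone.
pendant –C6H5: benzene ring → arene.
pendant –CH2SH → thiol.
pendant –C6H5: benzene ring → arene.
–OH on an sp³ carbon → alcohol (secondary).
pendant –COCH3: carbonyl C bonded to two carbons → ketone.
halogen on an sp³ carbon → alkyl halide.
two acyl groups sharing one oxygen, –C(=O)–O–C(=O)– → anhydride.
–C(=O)– with carbon on both sides → ketone.
pendant –CH2NH2: N on sp³ C, no adjacent C=O → amine.
pendant –COCH3: carbonyl C bonded to two carbons → ketone.
–NO2 on carbon → nitro group.
Aldehyde appears at: CH(CHO) → 1.

1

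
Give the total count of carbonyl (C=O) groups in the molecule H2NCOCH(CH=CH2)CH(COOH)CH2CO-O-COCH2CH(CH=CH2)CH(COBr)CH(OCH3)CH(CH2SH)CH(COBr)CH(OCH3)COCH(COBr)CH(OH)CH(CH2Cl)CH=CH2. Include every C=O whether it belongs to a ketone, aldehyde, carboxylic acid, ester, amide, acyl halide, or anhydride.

H2NCO: amide, 1 C=O (running total 1).
CH(COOH): carboxylic acid, 1 C=O (running total 2).
CH2CO-O-COCH2: anhydride, 2 C=O (running total 4).
CH(COBr): acyl halide, 1 C=O (running total 5).
CH(COBr): acyl halide, 1 C=O (running total 6).
CO: ketone, 1 C=O (running total 7).
CH(COBr): acyl halide, 1 C=O (running total 8).

8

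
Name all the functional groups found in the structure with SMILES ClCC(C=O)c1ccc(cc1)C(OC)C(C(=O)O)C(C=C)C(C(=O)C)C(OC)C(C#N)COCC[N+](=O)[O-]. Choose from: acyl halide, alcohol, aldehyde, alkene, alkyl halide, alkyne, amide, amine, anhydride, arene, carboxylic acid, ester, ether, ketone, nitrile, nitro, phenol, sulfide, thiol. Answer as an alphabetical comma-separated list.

halogen on an sp³ carbon → alkyl halide.
pendant –CHO: carbonyl C bonded to C and H → aldehyde.
para-disubstituted benzene ring → arene.
pendant –OCH3: C–O–C with sp³ C, no adjacent C=O → ether.
pendant –COOH: carbonyl C bonded to C and –OH → carboxylic acid.
pendant –CH=CH2: C=C double bond → alkene.
pendant –COCH3: carbonyl C bonded to two carbons → ketone.
pendant –OCH3: C–O–C with sp³ C, no adjacent C=O → ether.
pendant –C≡N: nitrile.
C–O–C with sp³ carbons on both sides and no adjacent C=O → ether.
–NO2 on carbon → nitro group.

aldehyde, alkene, alkyl halide, arene, carboxylic acid, ether, ketone, nitrile, nitro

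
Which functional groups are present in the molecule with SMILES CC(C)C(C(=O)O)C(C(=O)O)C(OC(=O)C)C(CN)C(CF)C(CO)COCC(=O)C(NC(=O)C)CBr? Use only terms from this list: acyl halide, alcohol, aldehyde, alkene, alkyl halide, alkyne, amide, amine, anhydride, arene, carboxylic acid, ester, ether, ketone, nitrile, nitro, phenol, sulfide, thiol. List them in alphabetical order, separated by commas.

pendant –COOH: carbonyl C bonded to C and –OH → carboxylic acid.
pendant –COOH: carbonyl C bonded to C and –OH → carboxylic acid.
pendant –OC(=O)CH3: an acyloxy group → ester.
pendant –CH2NH2: N on sp³ C, no adjacent C=O → amine.
pendant –CH2X: halogen on sp³ carbon → alkyl halide.
pendant –CH2OH on an sp³ backbone C → alcohol.
C–O–C with sp³ carbons on both sides and no adjacent C=O → ether.
–C(=O)– with carbon on both sides → ketone.
pendant –NHC(=O)CH3: N bonded to a carbonyl → amide (not amine).
halogen on an sp³ carbon → alkyl halide.

alcohol, alkyl halide, amide, amine, carboxylic acid, ester, ether, ketone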